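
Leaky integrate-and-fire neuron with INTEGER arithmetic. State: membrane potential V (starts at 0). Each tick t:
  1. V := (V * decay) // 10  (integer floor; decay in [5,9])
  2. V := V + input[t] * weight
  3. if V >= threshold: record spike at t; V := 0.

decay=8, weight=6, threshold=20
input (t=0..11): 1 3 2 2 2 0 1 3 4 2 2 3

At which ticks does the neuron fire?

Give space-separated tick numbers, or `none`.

t=0: input=1 -> V=6
t=1: input=3 -> V=0 FIRE
t=2: input=2 -> V=12
t=3: input=2 -> V=0 FIRE
t=4: input=2 -> V=12
t=5: input=0 -> V=9
t=6: input=1 -> V=13
t=7: input=3 -> V=0 FIRE
t=8: input=4 -> V=0 FIRE
t=9: input=2 -> V=12
t=10: input=2 -> V=0 FIRE
t=11: input=3 -> V=18

Answer: 1 3 7 8 10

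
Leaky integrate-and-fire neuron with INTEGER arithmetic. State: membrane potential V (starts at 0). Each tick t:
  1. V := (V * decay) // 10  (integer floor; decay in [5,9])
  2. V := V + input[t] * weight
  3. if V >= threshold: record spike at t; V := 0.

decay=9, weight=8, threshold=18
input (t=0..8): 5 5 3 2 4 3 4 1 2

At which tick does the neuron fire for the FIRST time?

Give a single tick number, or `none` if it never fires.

t=0: input=5 -> V=0 FIRE
t=1: input=5 -> V=0 FIRE
t=2: input=3 -> V=0 FIRE
t=3: input=2 -> V=16
t=4: input=4 -> V=0 FIRE
t=5: input=3 -> V=0 FIRE
t=6: input=4 -> V=0 FIRE
t=7: input=1 -> V=8
t=8: input=2 -> V=0 FIRE

Answer: 0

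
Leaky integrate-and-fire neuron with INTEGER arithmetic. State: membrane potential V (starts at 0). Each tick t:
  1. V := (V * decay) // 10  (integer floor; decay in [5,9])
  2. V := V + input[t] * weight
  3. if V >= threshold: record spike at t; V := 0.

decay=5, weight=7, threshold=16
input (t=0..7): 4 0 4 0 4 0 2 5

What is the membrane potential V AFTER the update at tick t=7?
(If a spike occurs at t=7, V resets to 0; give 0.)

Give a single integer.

t=0: input=4 -> V=0 FIRE
t=1: input=0 -> V=0
t=2: input=4 -> V=0 FIRE
t=3: input=0 -> V=0
t=4: input=4 -> V=0 FIRE
t=5: input=0 -> V=0
t=6: input=2 -> V=14
t=7: input=5 -> V=0 FIRE

Answer: 0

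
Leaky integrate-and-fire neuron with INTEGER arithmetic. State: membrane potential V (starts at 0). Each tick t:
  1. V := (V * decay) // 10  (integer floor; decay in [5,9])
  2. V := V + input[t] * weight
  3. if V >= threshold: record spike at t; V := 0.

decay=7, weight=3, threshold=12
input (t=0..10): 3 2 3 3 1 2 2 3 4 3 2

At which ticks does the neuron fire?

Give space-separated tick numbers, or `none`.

Answer: 1 3 7 8 10

Derivation:
t=0: input=3 -> V=9
t=1: input=2 -> V=0 FIRE
t=2: input=3 -> V=9
t=3: input=3 -> V=0 FIRE
t=4: input=1 -> V=3
t=5: input=2 -> V=8
t=6: input=2 -> V=11
t=7: input=3 -> V=0 FIRE
t=8: input=4 -> V=0 FIRE
t=9: input=3 -> V=9
t=10: input=2 -> V=0 FIRE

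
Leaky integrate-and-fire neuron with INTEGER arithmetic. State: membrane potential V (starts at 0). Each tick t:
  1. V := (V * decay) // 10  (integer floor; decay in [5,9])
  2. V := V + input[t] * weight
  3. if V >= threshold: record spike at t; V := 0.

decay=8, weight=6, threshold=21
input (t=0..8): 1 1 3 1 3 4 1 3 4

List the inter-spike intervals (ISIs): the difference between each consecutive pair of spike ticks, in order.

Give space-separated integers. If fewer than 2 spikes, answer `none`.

Answer: 2 1 2 1

Derivation:
t=0: input=1 -> V=6
t=1: input=1 -> V=10
t=2: input=3 -> V=0 FIRE
t=3: input=1 -> V=6
t=4: input=3 -> V=0 FIRE
t=5: input=4 -> V=0 FIRE
t=6: input=1 -> V=6
t=7: input=3 -> V=0 FIRE
t=8: input=4 -> V=0 FIRE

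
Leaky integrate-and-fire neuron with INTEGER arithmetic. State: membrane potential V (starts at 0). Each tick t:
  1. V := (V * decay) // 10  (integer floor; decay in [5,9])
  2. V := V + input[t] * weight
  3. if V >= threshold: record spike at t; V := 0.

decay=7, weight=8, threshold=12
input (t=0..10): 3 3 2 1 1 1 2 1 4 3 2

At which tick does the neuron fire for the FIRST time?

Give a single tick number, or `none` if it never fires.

t=0: input=3 -> V=0 FIRE
t=1: input=3 -> V=0 FIRE
t=2: input=2 -> V=0 FIRE
t=3: input=1 -> V=8
t=4: input=1 -> V=0 FIRE
t=5: input=1 -> V=8
t=6: input=2 -> V=0 FIRE
t=7: input=1 -> V=8
t=8: input=4 -> V=0 FIRE
t=9: input=3 -> V=0 FIRE
t=10: input=2 -> V=0 FIRE

Answer: 0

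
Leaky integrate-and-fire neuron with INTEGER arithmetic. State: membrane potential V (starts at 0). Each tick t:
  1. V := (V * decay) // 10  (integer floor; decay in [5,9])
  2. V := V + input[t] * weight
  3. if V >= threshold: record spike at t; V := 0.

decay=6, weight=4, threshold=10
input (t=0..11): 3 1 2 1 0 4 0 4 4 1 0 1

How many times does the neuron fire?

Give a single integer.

t=0: input=3 -> V=0 FIRE
t=1: input=1 -> V=4
t=2: input=2 -> V=0 FIRE
t=3: input=1 -> V=4
t=4: input=0 -> V=2
t=5: input=4 -> V=0 FIRE
t=6: input=0 -> V=0
t=7: input=4 -> V=0 FIRE
t=8: input=4 -> V=0 FIRE
t=9: input=1 -> V=4
t=10: input=0 -> V=2
t=11: input=1 -> V=5

Answer: 5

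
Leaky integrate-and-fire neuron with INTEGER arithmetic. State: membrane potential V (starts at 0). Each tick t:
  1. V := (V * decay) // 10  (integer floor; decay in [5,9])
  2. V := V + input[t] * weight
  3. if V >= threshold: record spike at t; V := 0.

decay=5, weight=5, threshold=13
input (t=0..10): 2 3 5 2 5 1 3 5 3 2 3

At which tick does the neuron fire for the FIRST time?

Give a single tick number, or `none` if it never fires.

t=0: input=2 -> V=10
t=1: input=3 -> V=0 FIRE
t=2: input=5 -> V=0 FIRE
t=3: input=2 -> V=10
t=4: input=5 -> V=0 FIRE
t=5: input=1 -> V=5
t=6: input=3 -> V=0 FIRE
t=7: input=5 -> V=0 FIRE
t=8: input=3 -> V=0 FIRE
t=9: input=2 -> V=10
t=10: input=3 -> V=0 FIRE

Answer: 1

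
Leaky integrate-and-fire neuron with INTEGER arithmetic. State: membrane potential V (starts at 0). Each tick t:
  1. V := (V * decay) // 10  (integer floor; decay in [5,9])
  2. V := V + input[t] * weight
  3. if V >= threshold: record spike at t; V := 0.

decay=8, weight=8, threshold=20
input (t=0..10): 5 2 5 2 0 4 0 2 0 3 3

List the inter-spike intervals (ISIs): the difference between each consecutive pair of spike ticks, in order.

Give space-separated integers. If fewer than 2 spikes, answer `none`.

Answer: 2 3 4 1

Derivation:
t=0: input=5 -> V=0 FIRE
t=1: input=2 -> V=16
t=2: input=5 -> V=0 FIRE
t=3: input=2 -> V=16
t=4: input=0 -> V=12
t=5: input=4 -> V=0 FIRE
t=6: input=0 -> V=0
t=7: input=2 -> V=16
t=8: input=0 -> V=12
t=9: input=3 -> V=0 FIRE
t=10: input=3 -> V=0 FIRE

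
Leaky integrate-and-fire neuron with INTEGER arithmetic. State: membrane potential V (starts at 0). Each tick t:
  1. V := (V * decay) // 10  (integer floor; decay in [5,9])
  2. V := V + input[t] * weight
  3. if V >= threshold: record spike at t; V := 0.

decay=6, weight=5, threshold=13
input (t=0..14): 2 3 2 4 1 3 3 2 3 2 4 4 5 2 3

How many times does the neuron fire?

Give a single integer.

t=0: input=2 -> V=10
t=1: input=3 -> V=0 FIRE
t=2: input=2 -> V=10
t=3: input=4 -> V=0 FIRE
t=4: input=1 -> V=5
t=5: input=3 -> V=0 FIRE
t=6: input=3 -> V=0 FIRE
t=7: input=2 -> V=10
t=8: input=3 -> V=0 FIRE
t=9: input=2 -> V=10
t=10: input=4 -> V=0 FIRE
t=11: input=4 -> V=0 FIRE
t=12: input=5 -> V=0 FIRE
t=13: input=2 -> V=10
t=14: input=3 -> V=0 FIRE

Answer: 9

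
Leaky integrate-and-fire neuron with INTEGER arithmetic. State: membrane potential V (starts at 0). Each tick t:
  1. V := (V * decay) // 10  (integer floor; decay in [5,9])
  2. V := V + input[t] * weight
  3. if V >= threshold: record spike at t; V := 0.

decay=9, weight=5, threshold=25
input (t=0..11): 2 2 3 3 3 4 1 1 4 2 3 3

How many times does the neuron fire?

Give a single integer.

t=0: input=2 -> V=10
t=1: input=2 -> V=19
t=2: input=3 -> V=0 FIRE
t=3: input=3 -> V=15
t=4: input=3 -> V=0 FIRE
t=5: input=4 -> V=20
t=6: input=1 -> V=23
t=7: input=1 -> V=0 FIRE
t=8: input=4 -> V=20
t=9: input=2 -> V=0 FIRE
t=10: input=3 -> V=15
t=11: input=3 -> V=0 FIRE

Answer: 5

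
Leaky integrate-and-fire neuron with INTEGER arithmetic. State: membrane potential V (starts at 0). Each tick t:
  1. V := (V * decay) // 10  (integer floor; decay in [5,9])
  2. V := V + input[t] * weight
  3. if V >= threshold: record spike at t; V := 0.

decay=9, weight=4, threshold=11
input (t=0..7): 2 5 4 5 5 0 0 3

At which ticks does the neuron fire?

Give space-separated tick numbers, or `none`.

t=0: input=2 -> V=8
t=1: input=5 -> V=0 FIRE
t=2: input=4 -> V=0 FIRE
t=3: input=5 -> V=0 FIRE
t=4: input=5 -> V=0 FIRE
t=5: input=0 -> V=0
t=6: input=0 -> V=0
t=7: input=3 -> V=0 FIRE

Answer: 1 2 3 4 7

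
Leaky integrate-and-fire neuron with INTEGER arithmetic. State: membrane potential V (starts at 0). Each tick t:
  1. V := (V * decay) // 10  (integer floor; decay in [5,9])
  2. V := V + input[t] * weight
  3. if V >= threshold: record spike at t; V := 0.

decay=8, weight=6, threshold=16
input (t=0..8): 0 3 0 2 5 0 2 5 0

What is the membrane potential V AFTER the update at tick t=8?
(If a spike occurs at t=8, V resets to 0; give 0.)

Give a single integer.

t=0: input=0 -> V=0
t=1: input=3 -> V=0 FIRE
t=2: input=0 -> V=0
t=3: input=2 -> V=12
t=4: input=5 -> V=0 FIRE
t=5: input=0 -> V=0
t=6: input=2 -> V=12
t=7: input=5 -> V=0 FIRE
t=8: input=0 -> V=0

Answer: 0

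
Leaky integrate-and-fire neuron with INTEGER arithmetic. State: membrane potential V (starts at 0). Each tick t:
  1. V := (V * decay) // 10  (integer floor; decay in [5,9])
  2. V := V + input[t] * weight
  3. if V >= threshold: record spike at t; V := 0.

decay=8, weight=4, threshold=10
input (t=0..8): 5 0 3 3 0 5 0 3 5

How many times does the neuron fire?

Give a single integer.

Answer: 6

Derivation:
t=0: input=5 -> V=0 FIRE
t=1: input=0 -> V=0
t=2: input=3 -> V=0 FIRE
t=3: input=3 -> V=0 FIRE
t=4: input=0 -> V=0
t=5: input=5 -> V=0 FIRE
t=6: input=0 -> V=0
t=7: input=3 -> V=0 FIRE
t=8: input=5 -> V=0 FIRE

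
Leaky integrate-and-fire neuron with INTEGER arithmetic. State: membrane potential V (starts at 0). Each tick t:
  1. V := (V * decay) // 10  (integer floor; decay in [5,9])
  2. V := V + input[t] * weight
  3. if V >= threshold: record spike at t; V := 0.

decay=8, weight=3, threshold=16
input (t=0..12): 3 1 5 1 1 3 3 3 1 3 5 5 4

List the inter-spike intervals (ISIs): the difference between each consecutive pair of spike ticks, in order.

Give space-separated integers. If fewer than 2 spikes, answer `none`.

Answer: 4 3 2

Derivation:
t=0: input=3 -> V=9
t=1: input=1 -> V=10
t=2: input=5 -> V=0 FIRE
t=3: input=1 -> V=3
t=4: input=1 -> V=5
t=5: input=3 -> V=13
t=6: input=3 -> V=0 FIRE
t=7: input=3 -> V=9
t=8: input=1 -> V=10
t=9: input=3 -> V=0 FIRE
t=10: input=5 -> V=15
t=11: input=5 -> V=0 FIRE
t=12: input=4 -> V=12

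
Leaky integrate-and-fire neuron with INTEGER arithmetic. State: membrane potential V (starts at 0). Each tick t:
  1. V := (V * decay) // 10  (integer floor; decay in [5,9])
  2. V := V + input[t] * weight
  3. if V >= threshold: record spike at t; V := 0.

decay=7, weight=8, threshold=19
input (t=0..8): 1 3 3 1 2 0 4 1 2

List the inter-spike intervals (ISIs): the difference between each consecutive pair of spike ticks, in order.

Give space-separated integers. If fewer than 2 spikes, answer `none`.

t=0: input=1 -> V=8
t=1: input=3 -> V=0 FIRE
t=2: input=3 -> V=0 FIRE
t=3: input=1 -> V=8
t=4: input=2 -> V=0 FIRE
t=5: input=0 -> V=0
t=6: input=4 -> V=0 FIRE
t=7: input=1 -> V=8
t=8: input=2 -> V=0 FIRE

Answer: 1 2 2 2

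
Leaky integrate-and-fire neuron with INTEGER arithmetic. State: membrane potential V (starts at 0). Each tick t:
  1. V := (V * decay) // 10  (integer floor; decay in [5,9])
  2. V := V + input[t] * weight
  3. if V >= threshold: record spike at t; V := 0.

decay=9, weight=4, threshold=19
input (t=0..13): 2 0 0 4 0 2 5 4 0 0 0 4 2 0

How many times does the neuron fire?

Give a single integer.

Answer: 3

Derivation:
t=0: input=2 -> V=8
t=1: input=0 -> V=7
t=2: input=0 -> V=6
t=3: input=4 -> V=0 FIRE
t=4: input=0 -> V=0
t=5: input=2 -> V=8
t=6: input=5 -> V=0 FIRE
t=7: input=4 -> V=16
t=8: input=0 -> V=14
t=9: input=0 -> V=12
t=10: input=0 -> V=10
t=11: input=4 -> V=0 FIRE
t=12: input=2 -> V=8
t=13: input=0 -> V=7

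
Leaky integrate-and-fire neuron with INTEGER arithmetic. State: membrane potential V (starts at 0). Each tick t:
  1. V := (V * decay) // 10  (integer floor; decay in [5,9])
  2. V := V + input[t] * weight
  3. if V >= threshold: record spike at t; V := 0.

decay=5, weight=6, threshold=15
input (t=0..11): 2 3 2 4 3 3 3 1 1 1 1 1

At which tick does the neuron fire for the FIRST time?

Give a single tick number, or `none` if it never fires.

t=0: input=2 -> V=12
t=1: input=3 -> V=0 FIRE
t=2: input=2 -> V=12
t=3: input=4 -> V=0 FIRE
t=4: input=3 -> V=0 FIRE
t=5: input=3 -> V=0 FIRE
t=6: input=3 -> V=0 FIRE
t=7: input=1 -> V=6
t=8: input=1 -> V=9
t=9: input=1 -> V=10
t=10: input=1 -> V=11
t=11: input=1 -> V=11

Answer: 1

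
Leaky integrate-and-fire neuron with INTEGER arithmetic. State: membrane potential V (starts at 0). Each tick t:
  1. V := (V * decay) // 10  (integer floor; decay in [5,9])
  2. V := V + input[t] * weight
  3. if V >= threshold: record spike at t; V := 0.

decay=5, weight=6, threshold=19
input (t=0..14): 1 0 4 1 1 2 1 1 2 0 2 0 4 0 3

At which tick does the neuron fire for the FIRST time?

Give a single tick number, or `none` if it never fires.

Answer: 2

Derivation:
t=0: input=1 -> V=6
t=1: input=0 -> V=3
t=2: input=4 -> V=0 FIRE
t=3: input=1 -> V=6
t=4: input=1 -> V=9
t=5: input=2 -> V=16
t=6: input=1 -> V=14
t=7: input=1 -> V=13
t=8: input=2 -> V=18
t=9: input=0 -> V=9
t=10: input=2 -> V=16
t=11: input=0 -> V=8
t=12: input=4 -> V=0 FIRE
t=13: input=0 -> V=0
t=14: input=3 -> V=18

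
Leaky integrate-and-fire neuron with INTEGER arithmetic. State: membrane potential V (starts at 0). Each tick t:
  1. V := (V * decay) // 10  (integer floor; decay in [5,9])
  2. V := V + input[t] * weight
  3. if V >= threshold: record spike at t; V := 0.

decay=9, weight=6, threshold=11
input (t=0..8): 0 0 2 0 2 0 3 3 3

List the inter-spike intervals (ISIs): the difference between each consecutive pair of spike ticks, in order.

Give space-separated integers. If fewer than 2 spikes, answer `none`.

t=0: input=0 -> V=0
t=1: input=0 -> V=0
t=2: input=2 -> V=0 FIRE
t=3: input=0 -> V=0
t=4: input=2 -> V=0 FIRE
t=5: input=0 -> V=0
t=6: input=3 -> V=0 FIRE
t=7: input=3 -> V=0 FIRE
t=8: input=3 -> V=0 FIRE

Answer: 2 2 1 1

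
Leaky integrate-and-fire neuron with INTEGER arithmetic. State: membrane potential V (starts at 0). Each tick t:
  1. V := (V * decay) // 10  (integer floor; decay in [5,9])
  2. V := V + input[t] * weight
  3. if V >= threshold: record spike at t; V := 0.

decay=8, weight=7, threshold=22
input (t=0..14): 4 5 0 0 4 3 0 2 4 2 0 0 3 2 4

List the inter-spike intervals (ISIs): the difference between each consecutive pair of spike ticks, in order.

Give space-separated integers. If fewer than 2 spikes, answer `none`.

Answer: 1 3 3 1 4 2

Derivation:
t=0: input=4 -> V=0 FIRE
t=1: input=5 -> V=0 FIRE
t=2: input=0 -> V=0
t=3: input=0 -> V=0
t=4: input=4 -> V=0 FIRE
t=5: input=3 -> V=21
t=6: input=0 -> V=16
t=7: input=2 -> V=0 FIRE
t=8: input=4 -> V=0 FIRE
t=9: input=2 -> V=14
t=10: input=0 -> V=11
t=11: input=0 -> V=8
t=12: input=3 -> V=0 FIRE
t=13: input=2 -> V=14
t=14: input=4 -> V=0 FIRE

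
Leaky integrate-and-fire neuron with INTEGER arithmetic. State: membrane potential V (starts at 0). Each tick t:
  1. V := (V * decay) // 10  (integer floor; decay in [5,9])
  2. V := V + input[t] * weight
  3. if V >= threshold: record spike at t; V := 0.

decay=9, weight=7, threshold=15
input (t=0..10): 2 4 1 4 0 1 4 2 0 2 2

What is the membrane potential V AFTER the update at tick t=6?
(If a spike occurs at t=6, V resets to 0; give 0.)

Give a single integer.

t=0: input=2 -> V=14
t=1: input=4 -> V=0 FIRE
t=2: input=1 -> V=7
t=3: input=4 -> V=0 FIRE
t=4: input=0 -> V=0
t=5: input=1 -> V=7
t=6: input=4 -> V=0 FIRE
t=7: input=2 -> V=14
t=8: input=0 -> V=12
t=9: input=2 -> V=0 FIRE
t=10: input=2 -> V=14

Answer: 0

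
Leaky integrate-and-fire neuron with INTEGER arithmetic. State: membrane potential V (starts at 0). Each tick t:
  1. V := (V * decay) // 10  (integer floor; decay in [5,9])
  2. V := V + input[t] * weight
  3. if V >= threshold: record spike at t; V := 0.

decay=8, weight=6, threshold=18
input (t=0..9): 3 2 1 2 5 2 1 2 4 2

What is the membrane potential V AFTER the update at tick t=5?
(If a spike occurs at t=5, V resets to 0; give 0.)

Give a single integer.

t=0: input=3 -> V=0 FIRE
t=1: input=2 -> V=12
t=2: input=1 -> V=15
t=3: input=2 -> V=0 FIRE
t=4: input=5 -> V=0 FIRE
t=5: input=2 -> V=12
t=6: input=1 -> V=15
t=7: input=2 -> V=0 FIRE
t=8: input=4 -> V=0 FIRE
t=9: input=2 -> V=12

Answer: 12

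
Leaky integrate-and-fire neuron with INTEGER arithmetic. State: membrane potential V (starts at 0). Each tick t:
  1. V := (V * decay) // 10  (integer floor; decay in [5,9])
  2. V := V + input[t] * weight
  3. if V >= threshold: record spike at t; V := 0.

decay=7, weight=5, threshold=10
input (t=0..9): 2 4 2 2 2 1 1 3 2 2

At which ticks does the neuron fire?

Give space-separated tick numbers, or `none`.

Answer: 0 1 2 3 4 7 8 9

Derivation:
t=0: input=2 -> V=0 FIRE
t=1: input=4 -> V=0 FIRE
t=2: input=2 -> V=0 FIRE
t=3: input=2 -> V=0 FIRE
t=4: input=2 -> V=0 FIRE
t=5: input=1 -> V=5
t=6: input=1 -> V=8
t=7: input=3 -> V=0 FIRE
t=8: input=2 -> V=0 FIRE
t=9: input=2 -> V=0 FIRE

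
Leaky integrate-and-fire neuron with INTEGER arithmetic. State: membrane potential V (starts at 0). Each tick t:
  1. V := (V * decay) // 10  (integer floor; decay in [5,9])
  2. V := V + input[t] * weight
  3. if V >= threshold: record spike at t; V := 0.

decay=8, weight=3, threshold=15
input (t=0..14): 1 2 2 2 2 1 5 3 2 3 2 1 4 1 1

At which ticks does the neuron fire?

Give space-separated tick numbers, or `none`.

t=0: input=1 -> V=3
t=1: input=2 -> V=8
t=2: input=2 -> V=12
t=3: input=2 -> V=0 FIRE
t=4: input=2 -> V=6
t=5: input=1 -> V=7
t=6: input=5 -> V=0 FIRE
t=7: input=3 -> V=9
t=8: input=2 -> V=13
t=9: input=3 -> V=0 FIRE
t=10: input=2 -> V=6
t=11: input=1 -> V=7
t=12: input=4 -> V=0 FIRE
t=13: input=1 -> V=3
t=14: input=1 -> V=5

Answer: 3 6 9 12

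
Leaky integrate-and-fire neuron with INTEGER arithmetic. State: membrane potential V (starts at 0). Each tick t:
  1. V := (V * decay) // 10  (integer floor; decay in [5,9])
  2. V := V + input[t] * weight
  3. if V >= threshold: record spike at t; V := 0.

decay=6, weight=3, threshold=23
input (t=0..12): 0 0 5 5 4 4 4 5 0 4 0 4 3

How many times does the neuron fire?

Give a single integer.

Answer: 2

Derivation:
t=0: input=0 -> V=0
t=1: input=0 -> V=0
t=2: input=5 -> V=15
t=3: input=5 -> V=0 FIRE
t=4: input=4 -> V=12
t=5: input=4 -> V=19
t=6: input=4 -> V=0 FIRE
t=7: input=5 -> V=15
t=8: input=0 -> V=9
t=9: input=4 -> V=17
t=10: input=0 -> V=10
t=11: input=4 -> V=18
t=12: input=3 -> V=19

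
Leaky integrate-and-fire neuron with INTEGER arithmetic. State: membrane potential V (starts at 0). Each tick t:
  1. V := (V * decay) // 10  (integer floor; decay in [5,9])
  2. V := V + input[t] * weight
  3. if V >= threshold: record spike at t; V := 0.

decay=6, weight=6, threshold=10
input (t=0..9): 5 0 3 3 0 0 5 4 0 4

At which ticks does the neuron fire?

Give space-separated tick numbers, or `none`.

t=0: input=5 -> V=0 FIRE
t=1: input=0 -> V=0
t=2: input=3 -> V=0 FIRE
t=3: input=3 -> V=0 FIRE
t=4: input=0 -> V=0
t=5: input=0 -> V=0
t=6: input=5 -> V=0 FIRE
t=7: input=4 -> V=0 FIRE
t=8: input=0 -> V=0
t=9: input=4 -> V=0 FIRE

Answer: 0 2 3 6 7 9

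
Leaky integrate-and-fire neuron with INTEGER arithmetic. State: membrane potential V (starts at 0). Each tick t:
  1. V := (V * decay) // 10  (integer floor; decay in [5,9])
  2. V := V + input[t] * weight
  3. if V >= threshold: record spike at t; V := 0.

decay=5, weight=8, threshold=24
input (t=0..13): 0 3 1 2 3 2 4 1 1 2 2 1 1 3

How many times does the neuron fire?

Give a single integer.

t=0: input=0 -> V=0
t=1: input=3 -> V=0 FIRE
t=2: input=1 -> V=8
t=3: input=2 -> V=20
t=4: input=3 -> V=0 FIRE
t=5: input=2 -> V=16
t=6: input=4 -> V=0 FIRE
t=7: input=1 -> V=8
t=8: input=1 -> V=12
t=9: input=2 -> V=22
t=10: input=2 -> V=0 FIRE
t=11: input=1 -> V=8
t=12: input=1 -> V=12
t=13: input=3 -> V=0 FIRE

Answer: 5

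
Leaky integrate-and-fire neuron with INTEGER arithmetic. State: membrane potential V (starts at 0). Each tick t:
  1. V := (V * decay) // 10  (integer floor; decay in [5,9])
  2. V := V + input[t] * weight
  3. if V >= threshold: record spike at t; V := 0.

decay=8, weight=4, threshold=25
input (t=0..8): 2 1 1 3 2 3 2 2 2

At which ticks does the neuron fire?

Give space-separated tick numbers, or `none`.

Answer: 5

Derivation:
t=0: input=2 -> V=8
t=1: input=1 -> V=10
t=2: input=1 -> V=12
t=3: input=3 -> V=21
t=4: input=2 -> V=24
t=5: input=3 -> V=0 FIRE
t=6: input=2 -> V=8
t=7: input=2 -> V=14
t=8: input=2 -> V=19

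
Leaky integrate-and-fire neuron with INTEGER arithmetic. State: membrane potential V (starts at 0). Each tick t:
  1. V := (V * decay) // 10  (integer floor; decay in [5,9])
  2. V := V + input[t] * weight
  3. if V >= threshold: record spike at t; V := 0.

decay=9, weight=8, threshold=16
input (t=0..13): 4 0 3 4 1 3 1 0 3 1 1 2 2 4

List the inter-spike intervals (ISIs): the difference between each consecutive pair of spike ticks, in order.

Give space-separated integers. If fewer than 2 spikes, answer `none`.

Answer: 2 1 2 3 3 1 1

Derivation:
t=0: input=4 -> V=0 FIRE
t=1: input=0 -> V=0
t=2: input=3 -> V=0 FIRE
t=3: input=4 -> V=0 FIRE
t=4: input=1 -> V=8
t=5: input=3 -> V=0 FIRE
t=6: input=1 -> V=8
t=7: input=0 -> V=7
t=8: input=3 -> V=0 FIRE
t=9: input=1 -> V=8
t=10: input=1 -> V=15
t=11: input=2 -> V=0 FIRE
t=12: input=2 -> V=0 FIRE
t=13: input=4 -> V=0 FIRE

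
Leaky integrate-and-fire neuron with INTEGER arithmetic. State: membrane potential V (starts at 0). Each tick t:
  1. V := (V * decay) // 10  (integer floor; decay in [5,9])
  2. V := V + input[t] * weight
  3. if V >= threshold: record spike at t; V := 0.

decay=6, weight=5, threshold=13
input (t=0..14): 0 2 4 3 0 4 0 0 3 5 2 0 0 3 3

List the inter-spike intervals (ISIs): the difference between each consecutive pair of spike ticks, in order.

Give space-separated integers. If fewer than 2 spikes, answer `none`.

t=0: input=0 -> V=0
t=1: input=2 -> V=10
t=2: input=4 -> V=0 FIRE
t=3: input=3 -> V=0 FIRE
t=4: input=0 -> V=0
t=5: input=4 -> V=0 FIRE
t=6: input=0 -> V=0
t=7: input=0 -> V=0
t=8: input=3 -> V=0 FIRE
t=9: input=5 -> V=0 FIRE
t=10: input=2 -> V=10
t=11: input=0 -> V=6
t=12: input=0 -> V=3
t=13: input=3 -> V=0 FIRE
t=14: input=3 -> V=0 FIRE

Answer: 1 2 3 1 4 1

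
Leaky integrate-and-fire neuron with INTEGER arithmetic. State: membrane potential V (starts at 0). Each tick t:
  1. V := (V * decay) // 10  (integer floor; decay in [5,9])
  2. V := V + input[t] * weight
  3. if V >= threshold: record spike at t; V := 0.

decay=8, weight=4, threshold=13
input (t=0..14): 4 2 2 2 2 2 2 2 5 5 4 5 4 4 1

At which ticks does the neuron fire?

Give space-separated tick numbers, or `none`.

t=0: input=4 -> V=0 FIRE
t=1: input=2 -> V=8
t=2: input=2 -> V=0 FIRE
t=3: input=2 -> V=8
t=4: input=2 -> V=0 FIRE
t=5: input=2 -> V=8
t=6: input=2 -> V=0 FIRE
t=7: input=2 -> V=8
t=8: input=5 -> V=0 FIRE
t=9: input=5 -> V=0 FIRE
t=10: input=4 -> V=0 FIRE
t=11: input=5 -> V=0 FIRE
t=12: input=4 -> V=0 FIRE
t=13: input=4 -> V=0 FIRE
t=14: input=1 -> V=4

Answer: 0 2 4 6 8 9 10 11 12 13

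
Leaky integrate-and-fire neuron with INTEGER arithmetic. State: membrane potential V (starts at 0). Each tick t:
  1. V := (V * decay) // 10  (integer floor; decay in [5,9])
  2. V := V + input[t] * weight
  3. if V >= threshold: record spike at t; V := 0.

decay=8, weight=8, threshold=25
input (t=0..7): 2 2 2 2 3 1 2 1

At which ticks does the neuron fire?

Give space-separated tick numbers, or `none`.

Answer: 1 3 5

Derivation:
t=0: input=2 -> V=16
t=1: input=2 -> V=0 FIRE
t=2: input=2 -> V=16
t=3: input=2 -> V=0 FIRE
t=4: input=3 -> V=24
t=5: input=1 -> V=0 FIRE
t=6: input=2 -> V=16
t=7: input=1 -> V=20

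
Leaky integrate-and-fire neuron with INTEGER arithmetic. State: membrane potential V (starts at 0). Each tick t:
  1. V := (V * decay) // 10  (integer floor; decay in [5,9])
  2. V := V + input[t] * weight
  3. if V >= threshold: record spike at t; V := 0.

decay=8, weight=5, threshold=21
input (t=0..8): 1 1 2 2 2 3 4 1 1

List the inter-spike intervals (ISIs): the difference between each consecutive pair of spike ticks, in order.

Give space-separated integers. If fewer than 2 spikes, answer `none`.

t=0: input=1 -> V=5
t=1: input=1 -> V=9
t=2: input=2 -> V=17
t=3: input=2 -> V=0 FIRE
t=4: input=2 -> V=10
t=5: input=3 -> V=0 FIRE
t=6: input=4 -> V=20
t=7: input=1 -> V=0 FIRE
t=8: input=1 -> V=5

Answer: 2 2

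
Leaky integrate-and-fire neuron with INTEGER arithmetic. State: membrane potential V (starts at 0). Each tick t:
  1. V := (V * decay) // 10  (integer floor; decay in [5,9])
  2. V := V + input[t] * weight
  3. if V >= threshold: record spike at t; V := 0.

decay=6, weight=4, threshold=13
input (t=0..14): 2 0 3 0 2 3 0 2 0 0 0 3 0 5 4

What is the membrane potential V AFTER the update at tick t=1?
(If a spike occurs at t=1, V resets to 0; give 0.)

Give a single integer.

Answer: 4

Derivation:
t=0: input=2 -> V=8
t=1: input=0 -> V=4
t=2: input=3 -> V=0 FIRE
t=3: input=0 -> V=0
t=4: input=2 -> V=8
t=5: input=3 -> V=0 FIRE
t=6: input=0 -> V=0
t=7: input=2 -> V=8
t=8: input=0 -> V=4
t=9: input=0 -> V=2
t=10: input=0 -> V=1
t=11: input=3 -> V=12
t=12: input=0 -> V=7
t=13: input=5 -> V=0 FIRE
t=14: input=4 -> V=0 FIRE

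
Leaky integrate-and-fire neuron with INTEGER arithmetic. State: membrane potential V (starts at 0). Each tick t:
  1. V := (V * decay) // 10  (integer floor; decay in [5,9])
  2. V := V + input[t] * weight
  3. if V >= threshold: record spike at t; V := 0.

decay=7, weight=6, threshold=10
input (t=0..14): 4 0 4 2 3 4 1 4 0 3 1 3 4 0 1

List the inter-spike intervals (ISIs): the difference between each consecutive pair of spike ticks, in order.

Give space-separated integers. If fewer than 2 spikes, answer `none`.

t=0: input=4 -> V=0 FIRE
t=1: input=0 -> V=0
t=2: input=4 -> V=0 FIRE
t=3: input=2 -> V=0 FIRE
t=4: input=3 -> V=0 FIRE
t=5: input=4 -> V=0 FIRE
t=6: input=1 -> V=6
t=7: input=4 -> V=0 FIRE
t=8: input=0 -> V=0
t=9: input=3 -> V=0 FIRE
t=10: input=1 -> V=6
t=11: input=3 -> V=0 FIRE
t=12: input=4 -> V=0 FIRE
t=13: input=0 -> V=0
t=14: input=1 -> V=6

Answer: 2 1 1 1 2 2 2 1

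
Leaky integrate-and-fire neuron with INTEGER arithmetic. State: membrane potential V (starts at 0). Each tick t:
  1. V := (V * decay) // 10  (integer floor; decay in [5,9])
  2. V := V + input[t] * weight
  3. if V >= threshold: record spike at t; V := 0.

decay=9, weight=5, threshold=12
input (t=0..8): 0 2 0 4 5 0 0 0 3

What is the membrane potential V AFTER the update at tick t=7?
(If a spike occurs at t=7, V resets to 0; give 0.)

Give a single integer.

Answer: 0

Derivation:
t=0: input=0 -> V=0
t=1: input=2 -> V=10
t=2: input=0 -> V=9
t=3: input=4 -> V=0 FIRE
t=4: input=5 -> V=0 FIRE
t=5: input=0 -> V=0
t=6: input=0 -> V=0
t=7: input=0 -> V=0
t=8: input=3 -> V=0 FIRE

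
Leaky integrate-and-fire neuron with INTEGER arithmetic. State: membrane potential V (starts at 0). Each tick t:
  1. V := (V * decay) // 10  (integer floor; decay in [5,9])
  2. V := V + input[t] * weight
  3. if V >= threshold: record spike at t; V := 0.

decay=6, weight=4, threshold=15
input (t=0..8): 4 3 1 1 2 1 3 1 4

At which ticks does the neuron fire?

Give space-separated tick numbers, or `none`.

Answer: 0 6 8

Derivation:
t=0: input=4 -> V=0 FIRE
t=1: input=3 -> V=12
t=2: input=1 -> V=11
t=3: input=1 -> V=10
t=4: input=2 -> V=14
t=5: input=1 -> V=12
t=6: input=3 -> V=0 FIRE
t=7: input=1 -> V=4
t=8: input=4 -> V=0 FIRE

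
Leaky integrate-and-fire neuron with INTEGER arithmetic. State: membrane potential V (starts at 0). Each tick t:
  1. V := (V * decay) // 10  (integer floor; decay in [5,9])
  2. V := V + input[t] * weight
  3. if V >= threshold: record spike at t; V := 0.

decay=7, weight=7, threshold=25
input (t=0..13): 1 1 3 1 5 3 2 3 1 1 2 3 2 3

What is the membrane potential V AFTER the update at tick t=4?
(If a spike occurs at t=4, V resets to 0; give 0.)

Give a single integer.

t=0: input=1 -> V=7
t=1: input=1 -> V=11
t=2: input=3 -> V=0 FIRE
t=3: input=1 -> V=7
t=4: input=5 -> V=0 FIRE
t=5: input=3 -> V=21
t=6: input=2 -> V=0 FIRE
t=7: input=3 -> V=21
t=8: input=1 -> V=21
t=9: input=1 -> V=21
t=10: input=2 -> V=0 FIRE
t=11: input=3 -> V=21
t=12: input=2 -> V=0 FIRE
t=13: input=3 -> V=21

Answer: 0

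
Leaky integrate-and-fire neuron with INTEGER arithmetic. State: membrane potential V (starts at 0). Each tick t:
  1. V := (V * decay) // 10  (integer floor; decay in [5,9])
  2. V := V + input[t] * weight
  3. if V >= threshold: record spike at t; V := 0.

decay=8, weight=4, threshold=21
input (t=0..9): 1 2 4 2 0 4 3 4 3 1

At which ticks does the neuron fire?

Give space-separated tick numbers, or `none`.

t=0: input=1 -> V=4
t=1: input=2 -> V=11
t=2: input=4 -> V=0 FIRE
t=3: input=2 -> V=8
t=4: input=0 -> V=6
t=5: input=4 -> V=20
t=6: input=3 -> V=0 FIRE
t=7: input=4 -> V=16
t=8: input=3 -> V=0 FIRE
t=9: input=1 -> V=4

Answer: 2 6 8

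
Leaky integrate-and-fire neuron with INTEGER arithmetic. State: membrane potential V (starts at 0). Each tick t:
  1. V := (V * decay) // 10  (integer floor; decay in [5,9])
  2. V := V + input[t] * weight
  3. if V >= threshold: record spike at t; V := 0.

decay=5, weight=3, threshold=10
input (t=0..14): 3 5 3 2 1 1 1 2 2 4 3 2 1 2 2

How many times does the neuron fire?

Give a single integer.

t=0: input=3 -> V=9
t=1: input=5 -> V=0 FIRE
t=2: input=3 -> V=9
t=3: input=2 -> V=0 FIRE
t=4: input=1 -> V=3
t=5: input=1 -> V=4
t=6: input=1 -> V=5
t=7: input=2 -> V=8
t=8: input=2 -> V=0 FIRE
t=9: input=4 -> V=0 FIRE
t=10: input=3 -> V=9
t=11: input=2 -> V=0 FIRE
t=12: input=1 -> V=3
t=13: input=2 -> V=7
t=14: input=2 -> V=9

Answer: 5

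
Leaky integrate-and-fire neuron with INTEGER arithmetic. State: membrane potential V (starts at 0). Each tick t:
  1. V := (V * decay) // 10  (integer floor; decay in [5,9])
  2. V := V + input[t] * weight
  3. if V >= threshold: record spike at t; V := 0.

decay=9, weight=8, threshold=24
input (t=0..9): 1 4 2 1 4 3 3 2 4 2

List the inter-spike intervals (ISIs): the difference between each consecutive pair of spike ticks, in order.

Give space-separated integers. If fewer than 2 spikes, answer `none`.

Answer: 3 1 1 2

Derivation:
t=0: input=1 -> V=8
t=1: input=4 -> V=0 FIRE
t=2: input=2 -> V=16
t=3: input=1 -> V=22
t=4: input=4 -> V=0 FIRE
t=5: input=3 -> V=0 FIRE
t=6: input=3 -> V=0 FIRE
t=7: input=2 -> V=16
t=8: input=4 -> V=0 FIRE
t=9: input=2 -> V=16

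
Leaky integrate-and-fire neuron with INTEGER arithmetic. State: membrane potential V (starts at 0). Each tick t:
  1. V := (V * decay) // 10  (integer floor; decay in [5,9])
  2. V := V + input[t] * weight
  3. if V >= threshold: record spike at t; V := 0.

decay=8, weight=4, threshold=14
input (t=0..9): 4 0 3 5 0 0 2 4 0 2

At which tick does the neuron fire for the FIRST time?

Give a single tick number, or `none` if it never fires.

t=0: input=4 -> V=0 FIRE
t=1: input=0 -> V=0
t=2: input=3 -> V=12
t=3: input=5 -> V=0 FIRE
t=4: input=0 -> V=0
t=5: input=0 -> V=0
t=6: input=2 -> V=8
t=7: input=4 -> V=0 FIRE
t=8: input=0 -> V=0
t=9: input=2 -> V=8

Answer: 0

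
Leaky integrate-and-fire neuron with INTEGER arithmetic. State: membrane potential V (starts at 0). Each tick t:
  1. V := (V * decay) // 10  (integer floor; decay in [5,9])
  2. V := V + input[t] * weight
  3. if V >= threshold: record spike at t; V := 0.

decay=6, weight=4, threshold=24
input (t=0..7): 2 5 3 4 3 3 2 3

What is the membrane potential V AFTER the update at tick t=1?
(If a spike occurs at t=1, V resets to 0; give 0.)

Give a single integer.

t=0: input=2 -> V=8
t=1: input=5 -> V=0 FIRE
t=2: input=3 -> V=12
t=3: input=4 -> V=23
t=4: input=3 -> V=0 FIRE
t=5: input=3 -> V=12
t=6: input=2 -> V=15
t=7: input=3 -> V=21

Answer: 0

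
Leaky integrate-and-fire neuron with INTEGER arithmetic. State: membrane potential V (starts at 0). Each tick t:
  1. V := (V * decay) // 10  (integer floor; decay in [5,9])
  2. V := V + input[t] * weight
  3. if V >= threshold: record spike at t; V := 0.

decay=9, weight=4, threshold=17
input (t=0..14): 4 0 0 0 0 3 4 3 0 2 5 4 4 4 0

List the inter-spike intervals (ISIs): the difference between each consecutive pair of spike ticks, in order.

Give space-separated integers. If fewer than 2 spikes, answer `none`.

t=0: input=4 -> V=16
t=1: input=0 -> V=14
t=2: input=0 -> V=12
t=3: input=0 -> V=10
t=4: input=0 -> V=9
t=5: input=3 -> V=0 FIRE
t=6: input=4 -> V=16
t=7: input=3 -> V=0 FIRE
t=8: input=0 -> V=0
t=9: input=2 -> V=8
t=10: input=5 -> V=0 FIRE
t=11: input=4 -> V=16
t=12: input=4 -> V=0 FIRE
t=13: input=4 -> V=16
t=14: input=0 -> V=14

Answer: 2 3 2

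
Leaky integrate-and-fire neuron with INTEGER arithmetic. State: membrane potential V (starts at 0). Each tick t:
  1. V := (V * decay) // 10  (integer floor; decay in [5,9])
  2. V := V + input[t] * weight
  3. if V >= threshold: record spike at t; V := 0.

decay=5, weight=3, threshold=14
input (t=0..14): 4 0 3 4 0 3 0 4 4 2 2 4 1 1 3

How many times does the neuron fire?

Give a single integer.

Answer: 3

Derivation:
t=0: input=4 -> V=12
t=1: input=0 -> V=6
t=2: input=3 -> V=12
t=3: input=4 -> V=0 FIRE
t=4: input=0 -> V=0
t=5: input=3 -> V=9
t=6: input=0 -> V=4
t=7: input=4 -> V=0 FIRE
t=8: input=4 -> V=12
t=9: input=2 -> V=12
t=10: input=2 -> V=12
t=11: input=4 -> V=0 FIRE
t=12: input=1 -> V=3
t=13: input=1 -> V=4
t=14: input=3 -> V=11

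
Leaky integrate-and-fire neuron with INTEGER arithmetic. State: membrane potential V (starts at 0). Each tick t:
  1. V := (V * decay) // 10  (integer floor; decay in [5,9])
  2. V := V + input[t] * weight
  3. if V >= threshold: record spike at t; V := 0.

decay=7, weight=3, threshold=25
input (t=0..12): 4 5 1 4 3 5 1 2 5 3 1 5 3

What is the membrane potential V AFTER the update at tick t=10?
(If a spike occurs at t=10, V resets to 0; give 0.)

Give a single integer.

t=0: input=4 -> V=12
t=1: input=5 -> V=23
t=2: input=1 -> V=19
t=3: input=4 -> V=0 FIRE
t=4: input=3 -> V=9
t=5: input=5 -> V=21
t=6: input=1 -> V=17
t=7: input=2 -> V=17
t=8: input=5 -> V=0 FIRE
t=9: input=3 -> V=9
t=10: input=1 -> V=9
t=11: input=5 -> V=21
t=12: input=3 -> V=23

Answer: 9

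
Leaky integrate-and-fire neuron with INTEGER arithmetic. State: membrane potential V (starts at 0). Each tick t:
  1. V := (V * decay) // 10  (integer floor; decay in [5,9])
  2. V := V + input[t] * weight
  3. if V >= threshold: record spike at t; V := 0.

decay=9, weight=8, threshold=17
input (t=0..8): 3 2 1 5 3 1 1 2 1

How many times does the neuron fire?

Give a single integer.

Answer: 5

Derivation:
t=0: input=3 -> V=0 FIRE
t=1: input=2 -> V=16
t=2: input=1 -> V=0 FIRE
t=3: input=5 -> V=0 FIRE
t=4: input=3 -> V=0 FIRE
t=5: input=1 -> V=8
t=6: input=1 -> V=15
t=7: input=2 -> V=0 FIRE
t=8: input=1 -> V=8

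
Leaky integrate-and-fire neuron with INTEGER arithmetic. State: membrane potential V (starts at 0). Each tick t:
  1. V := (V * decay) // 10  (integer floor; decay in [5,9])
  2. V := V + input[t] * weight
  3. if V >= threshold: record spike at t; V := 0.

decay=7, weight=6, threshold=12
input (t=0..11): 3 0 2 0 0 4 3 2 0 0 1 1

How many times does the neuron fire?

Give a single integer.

Answer: 5

Derivation:
t=0: input=3 -> V=0 FIRE
t=1: input=0 -> V=0
t=2: input=2 -> V=0 FIRE
t=3: input=0 -> V=0
t=4: input=0 -> V=0
t=5: input=4 -> V=0 FIRE
t=6: input=3 -> V=0 FIRE
t=7: input=2 -> V=0 FIRE
t=8: input=0 -> V=0
t=9: input=0 -> V=0
t=10: input=1 -> V=6
t=11: input=1 -> V=10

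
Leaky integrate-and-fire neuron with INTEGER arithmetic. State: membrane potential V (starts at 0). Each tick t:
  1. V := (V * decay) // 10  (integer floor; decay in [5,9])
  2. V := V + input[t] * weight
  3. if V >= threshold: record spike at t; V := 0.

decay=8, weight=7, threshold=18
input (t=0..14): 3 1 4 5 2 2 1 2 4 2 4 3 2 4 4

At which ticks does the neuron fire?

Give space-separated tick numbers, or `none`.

t=0: input=3 -> V=0 FIRE
t=1: input=1 -> V=7
t=2: input=4 -> V=0 FIRE
t=3: input=5 -> V=0 FIRE
t=4: input=2 -> V=14
t=5: input=2 -> V=0 FIRE
t=6: input=1 -> V=7
t=7: input=2 -> V=0 FIRE
t=8: input=4 -> V=0 FIRE
t=9: input=2 -> V=14
t=10: input=4 -> V=0 FIRE
t=11: input=3 -> V=0 FIRE
t=12: input=2 -> V=14
t=13: input=4 -> V=0 FIRE
t=14: input=4 -> V=0 FIRE

Answer: 0 2 3 5 7 8 10 11 13 14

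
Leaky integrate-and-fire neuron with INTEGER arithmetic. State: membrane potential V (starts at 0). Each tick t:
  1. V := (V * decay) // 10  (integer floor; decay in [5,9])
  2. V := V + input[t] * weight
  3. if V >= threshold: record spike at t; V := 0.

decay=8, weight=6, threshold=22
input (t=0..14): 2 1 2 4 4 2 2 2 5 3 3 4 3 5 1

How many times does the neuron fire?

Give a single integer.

Answer: 8

Derivation:
t=0: input=2 -> V=12
t=1: input=1 -> V=15
t=2: input=2 -> V=0 FIRE
t=3: input=4 -> V=0 FIRE
t=4: input=4 -> V=0 FIRE
t=5: input=2 -> V=12
t=6: input=2 -> V=21
t=7: input=2 -> V=0 FIRE
t=8: input=5 -> V=0 FIRE
t=9: input=3 -> V=18
t=10: input=3 -> V=0 FIRE
t=11: input=4 -> V=0 FIRE
t=12: input=3 -> V=18
t=13: input=5 -> V=0 FIRE
t=14: input=1 -> V=6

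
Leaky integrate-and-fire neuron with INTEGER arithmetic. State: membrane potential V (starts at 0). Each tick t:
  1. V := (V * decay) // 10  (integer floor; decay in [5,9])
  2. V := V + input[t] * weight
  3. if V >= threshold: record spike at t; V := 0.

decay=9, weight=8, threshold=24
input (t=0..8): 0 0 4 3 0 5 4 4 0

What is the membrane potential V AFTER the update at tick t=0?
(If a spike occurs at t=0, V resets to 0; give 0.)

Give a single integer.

t=0: input=0 -> V=0
t=1: input=0 -> V=0
t=2: input=4 -> V=0 FIRE
t=3: input=3 -> V=0 FIRE
t=4: input=0 -> V=0
t=5: input=5 -> V=0 FIRE
t=6: input=4 -> V=0 FIRE
t=7: input=4 -> V=0 FIRE
t=8: input=0 -> V=0

Answer: 0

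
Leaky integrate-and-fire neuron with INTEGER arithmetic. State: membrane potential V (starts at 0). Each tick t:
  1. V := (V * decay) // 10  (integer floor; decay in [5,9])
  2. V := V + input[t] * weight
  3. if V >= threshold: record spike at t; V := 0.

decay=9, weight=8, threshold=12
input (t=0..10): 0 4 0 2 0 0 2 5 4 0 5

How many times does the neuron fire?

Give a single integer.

t=0: input=0 -> V=0
t=1: input=4 -> V=0 FIRE
t=2: input=0 -> V=0
t=3: input=2 -> V=0 FIRE
t=4: input=0 -> V=0
t=5: input=0 -> V=0
t=6: input=2 -> V=0 FIRE
t=7: input=5 -> V=0 FIRE
t=8: input=4 -> V=0 FIRE
t=9: input=0 -> V=0
t=10: input=5 -> V=0 FIRE

Answer: 6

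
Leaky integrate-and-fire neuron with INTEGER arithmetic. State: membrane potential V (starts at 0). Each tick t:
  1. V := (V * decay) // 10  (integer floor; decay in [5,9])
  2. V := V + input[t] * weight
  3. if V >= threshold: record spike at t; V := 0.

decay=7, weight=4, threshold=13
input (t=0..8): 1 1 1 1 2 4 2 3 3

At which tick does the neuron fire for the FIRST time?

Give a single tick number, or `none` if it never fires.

t=0: input=1 -> V=4
t=1: input=1 -> V=6
t=2: input=1 -> V=8
t=3: input=1 -> V=9
t=4: input=2 -> V=0 FIRE
t=5: input=4 -> V=0 FIRE
t=6: input=2 -> V=8
t=7: input=3 -> V=0 FIRE
t=8: input=3 -> V=12

Answer: 4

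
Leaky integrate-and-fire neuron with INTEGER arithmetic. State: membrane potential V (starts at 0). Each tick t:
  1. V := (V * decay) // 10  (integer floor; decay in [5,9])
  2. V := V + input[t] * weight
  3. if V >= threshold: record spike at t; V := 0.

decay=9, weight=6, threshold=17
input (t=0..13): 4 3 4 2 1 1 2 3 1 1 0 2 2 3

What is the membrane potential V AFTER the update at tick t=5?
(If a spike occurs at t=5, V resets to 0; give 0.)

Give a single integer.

t=0: input=4 -> V=0 FIRE
t=1: input=3 -> V=0 FIRE
t=2: input=4 -> V=0 FIRE
t=3: input=2 -> V=12
t=4: input=1 -> V=16
t=5: input=1 -> V=0 FIRE
t=6: input=2 -> V=12
t=7: input=3 -> V=0 FIRE
t=8: input=1 -> V=6
t=9: input=1 -> V=11
t=10: input=0 -> V=9
t=11: input=2 -> V=0 FIRE
t=12: input=2 -> V=12
t=13: input=3 -> V=0 FIRE

Answer: 0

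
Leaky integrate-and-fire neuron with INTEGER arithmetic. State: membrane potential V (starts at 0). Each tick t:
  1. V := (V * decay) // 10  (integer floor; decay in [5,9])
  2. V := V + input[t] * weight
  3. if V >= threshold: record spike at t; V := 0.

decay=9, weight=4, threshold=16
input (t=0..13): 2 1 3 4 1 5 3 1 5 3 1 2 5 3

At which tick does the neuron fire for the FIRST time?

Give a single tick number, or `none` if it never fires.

t=0: input=2 -> V=8
t=1: input=1 -> V=11
t=2: input=3 -> V=0 FIRE
t=3: input=4 -> V=0 FIRE
t=4: input=1 -> V=4
t=5: input=5 -> V=0 FIRE
t=6: input=3 -> V=12
t=7: input=1 -> V=14
t=8: input=5 -> V=0 FIRE
t=9: input=3 -> V=12
t=10: input=1 -> V=14
t=11: input=2 -> V=0 FIRE
t=12: input=5 -> V=0 FIRE
t=13: input=3 -> V=12

Answer: 2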